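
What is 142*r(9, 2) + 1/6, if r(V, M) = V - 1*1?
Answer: 6817/6 ≈ 1136.2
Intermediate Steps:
r(V, M) = -1 + V (r(V, M) = V - 1 = -1 + V)
142*r(9, 2) + 1/6 = 142*(-1 + 9) + 1/6 = 142*8 + ⅙ = 1136 + ⅙ = 6817/6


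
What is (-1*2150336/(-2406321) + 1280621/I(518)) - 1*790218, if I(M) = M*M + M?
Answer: -170401429209901741/215640050094 ≈ -7.9021e+5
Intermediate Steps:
I(M) = M + M² (I(M) = M² + M = M + M²)
(-1*2150336/(-2406321) + 1280621/I(518)) - 1*790218 = (-1*2150336/(-2406321) + 1280621/((518*(1 + 518)))) - 1*790218 = (-2150336*(-1/2406321) + 1280621/((518*519))) - 790218 = (2150336/2406321 + 1280621/268842) - 790218 = 1219895278751/215640050094 - 790218 = -170401429209901741/215640050094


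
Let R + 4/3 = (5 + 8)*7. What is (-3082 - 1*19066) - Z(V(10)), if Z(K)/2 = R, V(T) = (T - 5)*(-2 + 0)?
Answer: -66982/3 ≈ -22327.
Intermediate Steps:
V(T) = 10 - 2*T (V(T) = (-5 + T)*(-2) = 10 - 2*T)
R = 269/3 (R = -4/3 + (5 + 8)*7 = -4/3 + 13*7 = -4/3 + 91 = 269/3 ≈ 89.667)
Z(K) = 538/3 (Z(K) = 2*(269/3) = 538/3)
(-3082 - 1*19066) - Z(V(10)) = (-3082 - 1*19066) - 1*538/3 = (-3082 - 19066) - 538/3 = -22148 - 538/3 = -66982/3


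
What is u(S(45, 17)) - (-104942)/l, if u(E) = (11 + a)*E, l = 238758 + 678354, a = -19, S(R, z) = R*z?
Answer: -2806310249/458556 ≈ -6119.9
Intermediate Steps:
l = 917112
u(E) = -8*E (u(E) = (11 - 19)*E = -8*E)
u(S(45, 17)) - (-104942)/l = -360*17 - (-104942)/917112 = -8*765 - (-104942)/917112 = -6120 - 1*(-52471/458556) = -6120 + 52471/458556 = -2806310249/458556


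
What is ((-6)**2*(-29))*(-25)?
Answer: 26100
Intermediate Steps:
((-6)**2*(-29))*(-25) = (36*(-29))*(-25) = -1044*(-25) = 26100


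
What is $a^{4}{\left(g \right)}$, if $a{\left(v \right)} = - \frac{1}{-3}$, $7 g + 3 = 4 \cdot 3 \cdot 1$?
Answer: $\frac{1}{81} \approx 0.012346$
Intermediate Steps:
$g = \frac{9}{7}$ ($g = - \frac{3}{7} + \frac{4 \cdot 3 \cdot 1}{7} = - \frac{3}{7} + \frac{12 \cdot 1}{7} = - \frac{3}{7} + \frac{1}{7} \cdot 12 = - \frac{3}{7} + \frac{12}{7} = \frac{9}{7} \approx 1.2857$)
$a{\left(v \right)} = \frac{1}{3}$ ($a{\left(v \right)} = \left(-1\right) \left(- \frac{1}{3}\right) = \frac{1}{3}$)
$a^{4}{\left(g \right)} = \left(\frac{1}{3}\right)^{4} = \frac{1}{81}$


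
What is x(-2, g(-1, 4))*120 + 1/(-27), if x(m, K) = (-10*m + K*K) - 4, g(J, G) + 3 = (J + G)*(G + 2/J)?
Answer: 80999/27 ≈ 3000.0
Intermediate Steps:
g(J, G) = -3 + (G + J)*(G + 2/J) (g(J, G) = -3 + (J + G)*(G + 2/J) = -3 + (G + J)*(G + 2/J))
x(m, K) = -4 + K**2 - 10*m (x(m, K) = (-10*m + K**2) - 4 = (K**2 - 10*m) - 4 = -4 + K**2 - 10*m)
x(-2, g(-1, 4))*120 + 1/(-27) = (-4 + (-1 + 4**2 + 4*(-1) + 2*4/(-1))**2 - 10*(-2))*120 + 1/(-27) = (-4 + (-1 + 16 - 4 + 2*4*(-1))**2 + 20)*120 - 1/27 = (-4 + (-1 + 16 - 4 - 8)**2 + 20)*120 - 1/27 = (-4 + 3**2 + 20)*120 - 1/27 = (-4 + 9 + 20)*120 - 1/27 = 25*120 - 1/27 = 3000 - 1/27 = 80999/27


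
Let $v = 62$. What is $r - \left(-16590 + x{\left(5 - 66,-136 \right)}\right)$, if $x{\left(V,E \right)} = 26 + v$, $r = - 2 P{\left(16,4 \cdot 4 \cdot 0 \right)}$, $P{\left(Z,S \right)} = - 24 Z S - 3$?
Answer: $16508$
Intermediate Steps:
$P{\left(Z,S \right)} = -3 - 24 S Z$ ($P{\left(Z,S \right)} = - 24 S Z - 3 = -3 - 24 S Z$)
$r = 6$ ($r = - 2 \left(-3 - 24 \cdot 4 \cdot 4 \cdot 0 \cdot 16\right) = - 2 \left(-3 - 24 \cdot 16 \cdot 0 \cdot 16\right) = - 2 \left(-3 - 0 \cdot 16\right) = - 2 \left(-3 + 0\right) = \left(-2\right) \left(-3\right) = 6$)
$x{\left(V,E \right)} = 88$ ($x{\left(V,E \right)} = 26 + 62 = 88$)
$r - \left(-16590 + x{\left(5 - 66,-136 \right)}\right) = 6 + \left(16590 - 88\right) = 6 + 16502 = 16508$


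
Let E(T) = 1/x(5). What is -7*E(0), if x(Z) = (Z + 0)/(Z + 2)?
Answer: -49/5 ≈ -9.8000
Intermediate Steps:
x(Z) = Z/(2 + Z)
E(T) = 7/5 (E(T) = 1/(5/(2 + 5)) = 1/(5/7) = 7/5)
-7*E(0) = -7*7/5 = -49/5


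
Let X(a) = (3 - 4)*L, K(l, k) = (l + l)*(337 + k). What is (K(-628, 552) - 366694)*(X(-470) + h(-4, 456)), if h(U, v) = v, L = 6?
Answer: -667475100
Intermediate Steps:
K(l, k) = 2*l*(337 + k) (K(l, k) = (2*l)*(337 + k) = 2*l*(337 + k))
X(a) = -6 (X(a) = (3 - 4)*6 = -1*6 = -6)
(K(-628, 552) - 366694)*(X(-470) + h(-4, 456)) = (2*(-628)*(337 + 552) - 366694)*(-6 + 456) = (2*(-628)*889 - 366694)*450 = (-1116584 - 366694)*450 = -1483278*450 = -667475100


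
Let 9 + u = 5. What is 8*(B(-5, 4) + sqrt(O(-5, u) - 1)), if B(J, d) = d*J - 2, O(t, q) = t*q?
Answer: -176 + 8*sqrt(19) ≈ -141.13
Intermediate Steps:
u = -4 (u = -9 + 5 = -4)
O(t, q) = q*t
B(J, d) = -2 + J*d (B(J, d) = J*d - 2 = -2 + J*d)
8*(B(-5, 4) + sqrt(O(-5, u) - 1)) = 8*((-2 - 5*4) + sqrt(-4*(-5) - 1)) = 8*((-2 - 20) + sqrt(20 - 1)) = 8*(-22 + sqrt(19)) = -176 + 8*sqrt(19)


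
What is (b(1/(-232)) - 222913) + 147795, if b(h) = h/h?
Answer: -75117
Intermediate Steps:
b(h) = 1
(b(1/(-232)) - 222913) + 147795 = (1 - 222913) + 147795 = -222912 + 147795 = -75117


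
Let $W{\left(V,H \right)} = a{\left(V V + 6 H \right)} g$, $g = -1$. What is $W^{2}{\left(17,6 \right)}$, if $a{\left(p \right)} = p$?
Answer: $105625$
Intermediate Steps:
$W{\left(V,H \right)} = - V^{2} - 6 H$ ($W{\left(V,H \right)} = \left(V V + 6 H\right) \left(-1\right) = \left(V^{2} + 6 H\right) \left(-1\right) = - V^{2} - 6 H$)
$W^{2}{\left(17,6 \right)} = \left(- 17^{2} - 36\right)^{2} = \left(\left(-1\right) 289 - 36\right)^{2} = \left(-289 - 36\right)^{2} = \left(-325\right)^{2} = 105625$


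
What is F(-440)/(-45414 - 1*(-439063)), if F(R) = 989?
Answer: 989/393649 ≈ 0.0025124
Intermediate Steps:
F(-440)/(-45414 - 1*(-439063)) = 989/(-45414 - 1*(-439063)) = 989/(-45414 + 439063) = 989/393649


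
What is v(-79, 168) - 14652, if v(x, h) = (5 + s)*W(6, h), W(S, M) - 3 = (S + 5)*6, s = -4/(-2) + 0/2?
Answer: -14169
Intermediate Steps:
s = 2 (s = -4*(-½) + 0*(½) = 2 + 0 = 2)
W(S, M) = 33 + 6*S (W(S, M) = 3 + (S + 5)*6 = 3 + (5 + S)*6 = 3 + (30 + 6*S) = 33 + 6*S)
v(x, h) = 483 (v(x, h) = (5 + 2)*(33 + 6*6) = 7*(33 + 36) = 7*69 = 483)
v(-79, 168) - 14652 = 483 - 14652 = -14169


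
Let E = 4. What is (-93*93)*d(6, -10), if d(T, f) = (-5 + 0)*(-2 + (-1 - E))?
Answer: -302715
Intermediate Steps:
d(T, f) = 35 (d(T, f) = (-5 + 0)*(-2 + (-1 - 1*4)) = -5*(-2 + (-1 - 4)) = -5*(-2 - 5) = -5*(-7) = 35)
(-93*93)*d(6, -10) = -93*93*35 = -8649*35 = -302715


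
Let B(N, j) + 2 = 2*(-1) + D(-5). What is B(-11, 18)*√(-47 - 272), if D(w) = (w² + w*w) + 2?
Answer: 48*I*√319 ≈ 857.31*I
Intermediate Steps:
D(w) = 2 + 2*w² (D(w) = (w² + w²) + 2 = 2*w² + 2 = 2 + 2*w²)
B(N, j) = 48 (B(N, j) = -2 + (2*(-1) + (2 + 2*(-5)²)) = -2 + (-2 + (2 + 2*25)) = -2 + (-2 + (2 + 50)) = -2 + (-2 + 52) = -2 + 50 = 48)
B(-11, 18)*√(-47 - 272) = 48*√(-47 - 272) = 48*√(-319) = 48*(I*√319) = 48*I*√319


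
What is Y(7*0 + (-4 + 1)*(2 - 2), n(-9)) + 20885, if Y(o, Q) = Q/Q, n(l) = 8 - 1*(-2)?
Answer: 20886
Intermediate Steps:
n(l) = 10 (n(l) = 8 + 2 = 10)
Y(o, Q) = 1
Y(7*0 + (-4 + 1)*(2 - 2), n(-9)) + 20885 = 1 + 20885 = 20886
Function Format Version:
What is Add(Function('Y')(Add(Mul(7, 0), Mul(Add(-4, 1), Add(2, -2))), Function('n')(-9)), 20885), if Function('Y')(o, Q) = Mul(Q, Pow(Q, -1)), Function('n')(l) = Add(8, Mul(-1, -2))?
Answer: 20886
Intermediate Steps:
Function('n')(l) = 10 (Function('n')(l) = Add(8, 2) = 10)
Function('Y')(o, Q) = 1
Add(Function('Y')(Add(Mul(7, 0), Mul(Add(-4, 1), Add(2, -2))), Function('n')(-9)), 20885) = Add(1, 20885) = 20886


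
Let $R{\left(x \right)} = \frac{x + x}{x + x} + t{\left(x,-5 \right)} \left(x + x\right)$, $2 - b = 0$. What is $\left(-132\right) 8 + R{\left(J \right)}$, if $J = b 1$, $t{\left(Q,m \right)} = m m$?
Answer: $-955$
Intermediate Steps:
$b = 2$ ($b = 2 - 0 = 2 + 0 = 2$)
$t{\left(Q,m \right)} = m^{2}$
$J = 2$ ($J = 2 \cdot 1 = 2$)
$R{\left(x \right)} = 1 + 50 x$ ($R{\left(x \right)} = \frac{x + x}{x + x} + \left(-5\right)^{2} \left(x + x\right) = \frac{2 x}{2 x} + 25 \cdot 2 x = 2 x \frac{1}{2 x} + 50 x = 1 + 50 x$)
$\left(-132\right) 8 + R{\left(J \right)} = \left(-132\right) 8 + \left(1 + 50 \cdot 2\right) = -1056 + \left(1 + 100\right) = -1056 + 101 = -955$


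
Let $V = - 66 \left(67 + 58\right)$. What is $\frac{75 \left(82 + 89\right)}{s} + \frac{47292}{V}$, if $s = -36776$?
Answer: $- \frac{307502807}{50567000} \approx -6.0811$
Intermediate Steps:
$V = -8250$ ($V = \left(-66\right) 125 = -8250$)
$\frac{75 \left(82 + 89\right)}{s} + \frac{47292}{V} = \frac{75 \left(82 + 89\right)}{-36776} + \frac{47292}{-8250} = 75 \cdot 171 \left(- \frac{1}{36776}\right) + 47292 \left(- \frac{1}{8250}\right) = 12825 \left(- \frac{1}{36776}\right) - \frac{7882}{1375} = - \frac{12825}{36776} - \frac{7882}{1375} = - \frac{307502807}{50567000}$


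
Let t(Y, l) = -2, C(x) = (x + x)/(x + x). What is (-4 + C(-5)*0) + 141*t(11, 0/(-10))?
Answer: -286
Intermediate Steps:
C(x) = 1 (C(x) = (2*x)/((2*x)) = (2*x)*(1/(2*x)) = 1)
(-4 + C(-5)*0) + 141*t(11, 0/(-10)) = (-4 + 1*0) + 141*(-2) = (-4 + 0) - 282 = -4 - 282 = -286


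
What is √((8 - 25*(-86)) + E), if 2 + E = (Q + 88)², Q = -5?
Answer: 3*√1005 ≈ 95.105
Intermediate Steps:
E = 6887 (E = -2 + (-5 + 88)² = -2 + 83² = -2 + 6889 = 6887)
√((8 - 25*(-86)) + E) = √((8 - 25*(-86)) + 6887) = √((8 + 2150) + 6887) = √(2158 + 6887) = √9045 = 3*√1005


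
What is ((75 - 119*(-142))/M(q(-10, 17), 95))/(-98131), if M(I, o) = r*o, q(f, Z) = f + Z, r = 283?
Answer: -1543/239841085 ≈ -6.4334e-6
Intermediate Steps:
q(f, Z) = Z + f
M(I, o) = 283*o
((75 - 119*(-142))/M(q(-10, 17), 95))/(-98131) = ((75 - 119*(-142))/((283*95)))/(-98131) = ((75 + 16898)/26885)*(-1/98131) = (16973*(1/26885))*(-1/98131) = (16973/26885)*(-1/98131) = -1543/239841085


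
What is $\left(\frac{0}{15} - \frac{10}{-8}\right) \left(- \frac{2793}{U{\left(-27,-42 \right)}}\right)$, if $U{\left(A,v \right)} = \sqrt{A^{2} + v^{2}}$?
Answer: $- \frac{4655 \sqrt{277}}{1108} \approx -69.923$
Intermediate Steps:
$\left(\frac{0}{15} - \frac{10}{-8}\right) \left(- \frac{2793}{U{\left(-27,-42 \right)}}\right) = \left(\frac{0}{15} - \frac{10}{-8}\right) \left(- \frac{2793}{\sqrt{\left(-27\right)^{2} + \left(-42\right)^{2}}}\right) = \left(0 \cdot \frac{1}{15} - - \frac{5}{4}\right) \left(- \frac{2793}{\sqrt{729 + 1764}}\right) = \left(0 + \frac{5}{4}\right) \left(- \frac{2793}{\sqrt{2493}}\right) = \frac{5 \left(- \frac{2793}{3 \sqrt{277}}\right)}{4} = \frac{5 \left(- 2793 \frac{\sqrt{277}}{831}\right)}{4} = \frac{5 \left(- \frac{931 \sqrt{277}}{277}\right)}{4} = - \frac{4655 \sqrt{277}}{1108}$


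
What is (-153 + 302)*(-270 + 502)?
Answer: 34568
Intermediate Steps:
(-153 + 302)*(-270 + 502) = 149*232 = 34568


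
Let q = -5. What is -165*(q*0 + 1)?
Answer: -165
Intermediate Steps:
-165*(q*0 + 1) = -165*(-5*0 + 1) = -165*(0 + 1) = -165*1 = -165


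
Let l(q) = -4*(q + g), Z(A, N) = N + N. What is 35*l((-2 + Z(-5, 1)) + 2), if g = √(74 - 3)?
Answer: -280 - 140*√71 ≈ -1459.7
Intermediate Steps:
Z(A, N) = 2*N
g = √71 ≈ 8.4261
l(q) = -4*q - 4*√71 (l(q) = -4*(q + √71) = -4*q - 4*√71)
35*l((-2 + Z(-5, 1)) + 2) = 35*(-4*((-2 + 2*1) + 2) - 4*√71) = 35*(-4*((-2 + 2) + 2) - 4*√71) = 35*(-4*(0 + 2) - 4*√71) = 35*(-4*2 - 4*√71) = 35*(-8 - 4*√71) = -280 - 140*√71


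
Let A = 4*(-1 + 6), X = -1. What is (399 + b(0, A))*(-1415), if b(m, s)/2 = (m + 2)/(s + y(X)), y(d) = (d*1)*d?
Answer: -11861945/21 ≈ -5.6485e+5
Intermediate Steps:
y(d) = d² (y(d) = d*d = d²)
A = 20 (A = 4*5 = 20)
b(m, s) = 2*(2 + m)/(1 + s) (b(m, s) = 2*((m + 2)/(s + (-1)²)) = 2*((2 + m)/(s + 1)) = 2*((2 + m)/(1 + s)) = 2*(2 + m)/(1 + s))
(399 + b(0, A))*(-1415) = (399 + 2*(2 + 0)/(1 + 20))*(-1415) = (399 + 2*2/21)*(-1415) = (399 + 2*(1/21)*2)*(-1415) = (399 + 4/21)*(-1415) = (8383/21)*(-1415) = -11861945/21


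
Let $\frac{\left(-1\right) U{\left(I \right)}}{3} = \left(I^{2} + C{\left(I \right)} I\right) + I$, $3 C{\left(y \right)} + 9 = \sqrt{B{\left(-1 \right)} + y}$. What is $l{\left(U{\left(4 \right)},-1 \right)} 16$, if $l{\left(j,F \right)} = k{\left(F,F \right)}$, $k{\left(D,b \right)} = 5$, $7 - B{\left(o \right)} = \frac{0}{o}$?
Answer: $80$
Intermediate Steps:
$B{\left(o \right)} = 7$ ($B{\left(o \right)} = 7 - \frac{0}{o} = 7 - 0 = 7 + 0 = 7$)
$C{\left(y \right)} = -3 + \frac{\sqrt{7 + y}}{3}$
$U{\left(I \right)} = - 3 I - 3 I^{2} - 3 I \left(-3 + \frac{\sqrt{7 + I}}{3}\right)$ ($U{\left(I \right)} = - 3 \left(\left(I^{2} + \left(-3 + \frac{\sqrt{7 + I}}{3}\right) I\right) + I\right) = - 3 \left(\left(I^{2} + I \left(-3 + \frac{\sqrt{7 + I}}{3}\right)\right) + I\right) = - 3 \left(I + I^{2} + I \left(-3 + \frac{\sqrt{7 + I}}{3}\right)\right) = - 3 I - 3 I^{2} - 3 I \left(-3 + \frac{\sqrt{7 + I}}{3}\right)$)
$l{\left(j,F \right)} = 5$
$l{\left(U{\left(4 \right)},-1 \right)} 16 = 5 \cdot 16 = 80$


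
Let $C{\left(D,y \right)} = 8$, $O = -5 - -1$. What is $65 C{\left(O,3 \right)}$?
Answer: $520$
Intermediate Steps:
$O = -4$ ($O = -5 + 1 = -4$)
$65 C{\left(O,3 \right)} = 65 \cdot 8 = 520$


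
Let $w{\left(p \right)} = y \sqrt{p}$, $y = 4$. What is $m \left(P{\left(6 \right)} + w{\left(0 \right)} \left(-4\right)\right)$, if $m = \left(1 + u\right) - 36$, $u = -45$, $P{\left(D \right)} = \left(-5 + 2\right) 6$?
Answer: $1440$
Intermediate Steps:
$P{\left(D \right)} = -18$ ($P{\left(D \right)} = \left(-3\right) 6 = -18$)
$m = -80$ ($m = \left(1 - 45\right) - 36 = -44 - 36 = -80$)
$w{\left(p \right)} = 4 \sqrt{p}$
$m \left(P{\left(6 \right)} + w{\left(0 \right)} \left(-4\right)\right) = - 80 \left(-18 + 4 \sqrt{0} \left(-4\right)\right) = - 80 \left(-18 + 4 \cdot 0 \left(-4\right)\right) = - 80 \left(-18 + 0 \left(-4\right)\right) = - 80 \left(-18 + 0\right) = \left(-80\right) \left(-18\right) = 1440$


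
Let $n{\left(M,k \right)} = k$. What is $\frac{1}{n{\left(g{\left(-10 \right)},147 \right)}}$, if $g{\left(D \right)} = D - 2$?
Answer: $\frac{1}{147} \approx 0.0068027$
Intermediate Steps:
$g{\left(D \right)} = -2 + D$
$\frac{1}{n{\left(g{\left(-10 \right)},147 \right)}} = \frac{1}{147}$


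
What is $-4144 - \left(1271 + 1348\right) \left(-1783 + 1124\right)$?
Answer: $1721777$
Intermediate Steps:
$-4144 - \left(1271 + 1348\right) \left(-1783 + 1124\right) = -4144 - 2619 \left(-659\right) = -4144 - -1725921 = -4144 + 1725921 = 1721777$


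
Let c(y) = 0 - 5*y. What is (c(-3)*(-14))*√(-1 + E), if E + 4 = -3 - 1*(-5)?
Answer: -210*I*√3 ≈ -363.73*I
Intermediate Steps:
E = -2 (E = -4 + (-3 - 1*(-5)) = -4 + (-3 + 5) = -4 + 2 = -2)
c(y) = -5*y
(c(-3)*(-14))*√(-1 + E) = (-5*(-3)*(-14))*√(-1 - 2) = (15*(-14))*√(-3) = -210*I*√3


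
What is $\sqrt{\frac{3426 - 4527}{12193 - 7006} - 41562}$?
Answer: $\frac{i \sqrt{124247781385}}{1729} \approx 203.87 i$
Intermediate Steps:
$\sqrt{\frac{3426 - 4527}{12193 - 7006} - 41562} = \sqrt{- \frac{1101}{5187} - 41562} = \sqrt{\left(-1101\right) \frac{1}{5187} - 41562} = \sqrt{- \frac{367}{1729} - 41562} = \sqrt{- \frac{71861065}{1729}} = \frac{i \sqrt{124247781385}}{1729}$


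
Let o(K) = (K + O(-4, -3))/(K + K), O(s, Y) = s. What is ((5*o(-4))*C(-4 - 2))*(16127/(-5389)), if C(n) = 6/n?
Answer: 80635/5389 ≈ 14.963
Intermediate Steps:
o(K) = (-4 + K)/(2*K) (o(K) = (K - 4)/(K + K) = (-4 + K)/((2*K)) = (-4 + K)*(1/(2*K)) = (-4 + K)/(2*K))
((5*o(-4))*C(-4 - 2))*(16127/(-5389)) = ((5*((½)*(-4 - 4)/(-4)))*(6/(-4 - 2)))*(16127/(-5389)) = ((5*((½)*(-¼)*(-8)))*(6/(-6)))*(16127*(-1/5389)) = ((5*1)*(6*(-⅙)))*(-16127/5389) = (5*(-1))*(-16127/5389) = -5*(-16127/5389) = 80635/5389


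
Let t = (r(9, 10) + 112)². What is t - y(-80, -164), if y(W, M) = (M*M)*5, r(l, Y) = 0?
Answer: -121936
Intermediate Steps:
y(W, M) = 5*M² (y(W, M) = M²*5 = 5*M²)
t = 12544 (t = (0 + 112)² = 112² = 12544)
t - y(-80, -164) = 12544 - 5*(-164)² = 12544 - 5*26896 = 12544 - 1*134480 = 12544 - 134480 = -121936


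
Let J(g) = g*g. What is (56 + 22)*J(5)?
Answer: 1950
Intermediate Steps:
J(g) = g²
(56 + 22)*J(5) = (56 + 22)*5² = 78*25 = 1950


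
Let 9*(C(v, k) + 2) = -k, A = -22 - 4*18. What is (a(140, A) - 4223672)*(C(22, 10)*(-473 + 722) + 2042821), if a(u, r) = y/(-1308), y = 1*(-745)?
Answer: -33844236141256109/3924 ≈ -8.6249e+12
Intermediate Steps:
y = -745
A = -94 (A = -22 - 72 = -94)
C(v, k) = -2 - k/9 (C(v, k) = -2 + (-k)/9 = -2 - k/9)
a(u, r) = 745/1308 (a(u, r) = -745/(-1308) = -745*(-1/1308) = 745/1308)
(a(140, A) - 4223672)*(C(22, 10)*(-473 + 722) + 2042821) = (745/1308 - 4223672)*((-2 - ⅑*10)*(-473 + 722) + 2042821) = -5524562231*((-2 - 10/9)*249 + 2042821)/1308 = -5524562231*(-28/9*249 + 2042821)/1308 = -5524562231*(-2324/3 + 2042821)/1308 = -5524562231/1308*6126139/3 = -33844236141256109/3924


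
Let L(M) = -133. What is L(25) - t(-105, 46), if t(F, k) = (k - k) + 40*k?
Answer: -1973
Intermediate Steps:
t(F, k) = 40*k (t(F, k) = 0 + 40*k = 40*k)
L(25) - t(-105, 46) = -133 - 40*46 = -133 - 1*1840 = -133 - 1840 = -1973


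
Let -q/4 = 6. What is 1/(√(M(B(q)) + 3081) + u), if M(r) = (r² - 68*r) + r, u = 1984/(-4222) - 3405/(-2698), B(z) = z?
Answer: -25695371120642/170768188715119739 + 291946226836356*√65/170768188715119739 ≈ 0.013633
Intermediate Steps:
q = -24 (q = -4*6 = -24)
u = 4511539/5695478 (u = 1984*(-1/4222) - 3405*(-1/2698) = -992/2111 + 3405/2698 = 4511539/5695478 ≈ 0.79213)
M(r) = r² - 67*r
1/(√(M(B(q)) + 3081) + u) = 1/(√(-24*(-67 - 24) + 3081) + 4511539/5695478) = 1/(√(-24*(-91) + 3081) + 4511539/5695478) = 1/(√(2184 + 3081) + 4511539/5695478) = 1/(√5265 + 4511539/5695478) = 1/(9*√65 + 4511539/5695478) = 1/(4511539/5695478 + 9*√65)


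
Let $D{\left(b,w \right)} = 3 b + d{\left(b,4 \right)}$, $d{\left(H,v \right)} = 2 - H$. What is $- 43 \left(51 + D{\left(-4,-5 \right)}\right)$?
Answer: $-1935$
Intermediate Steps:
$D{\left(b,w \right)} = 2 + 2 b$ ($D{\left(b,w \right)} = 3 b - \left(-2 + b\right) = 2 + 2 b$)
$- 43 \left(51 + D{\left(-4,-5 \right)}\right) = - 43 \left(51 + \left(2 + 2 \left(-4\right)\right)\right) = - 43 \left(51 + \left(2 - 8\right)\right) = - 43 \left(51 - 6\right) = \left(-43\right) 45 = -1935$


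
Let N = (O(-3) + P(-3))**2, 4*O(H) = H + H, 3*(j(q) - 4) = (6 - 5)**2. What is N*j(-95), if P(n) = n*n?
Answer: 975/4 ≈ 243.75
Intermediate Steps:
j(q) = 13/3 (j(q) = 4 + (6 - 5)**2/3 = 4 + (1/3)*1**2 = 4 + (1/3)*1 = 4 + 1/3 = 13/3)
O(H) = H/2 (O(H) = (H + H)/4 = (2*H)/4 = H/2)
P(n) = n**2
N = 225/4 (N = ((1/2)*(-3) + (-3)**2)**2 = (-3/2 + 9)**2 = (15/2)**2 = 225/4 ≈ 56.250)
N*j(-95) = (225/4)*(13/3) = 975/4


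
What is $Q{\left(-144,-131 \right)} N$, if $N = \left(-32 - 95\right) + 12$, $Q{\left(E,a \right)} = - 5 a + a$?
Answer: $-60260$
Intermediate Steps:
$Q{\left(E,a \right)} = - 4 a$
$N = -115$ ($N = -127 + 12 = -115$)
$Q{\left(-144,-131 \right)} N = \left(-4\right) \left(-131\right) \left(-115\right) = 524 \left(-115\right) = -60260$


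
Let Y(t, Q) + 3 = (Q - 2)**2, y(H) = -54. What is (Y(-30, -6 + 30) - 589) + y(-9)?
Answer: -162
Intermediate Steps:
Y(t, Q) = -3 + (-2 + Q)**2 (Y(t, Q) = -3 + (Q - 2)**2 = -3 + (-2 + Q)**2)
(Y(-30, -6 + 30) - 589) + y(-9) = ((-3 + (-2 + (-6 + 30))**2) - 589) - 54 = ((-3 + (-2 + 24)**2) - 589) - 54 = ((-3 + 22**2) - 589) - 54 = ((-3 + 484) - 589) - 54 = (481 - 589) - 54 = -108 - 54 = -162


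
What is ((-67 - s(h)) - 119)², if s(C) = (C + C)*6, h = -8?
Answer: 8100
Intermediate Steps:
s(C) = 12*C (s(C) = (2*C)*6 = 12*C)
((-67 - s(h)) - 119)² = ((-67 - 12*(-8)) - 119)² = ((-67 - 1*(-96)) - 119)² = ((-67 + 96) - 119)² = (29 - 119)² = (-90)² = 8100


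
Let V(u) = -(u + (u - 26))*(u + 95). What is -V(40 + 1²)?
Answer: 7616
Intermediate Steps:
V(u) = -(-26 + 2*u)*(95 + u) (V(u) = -(u + (-26 + u))*(95 + u) = -(-26 + 2*u)*(95 + u))
-V(40 + 1²) = -(2470 - 164*(40 + 1²) - 2*(40 + 1²)²) = -(2470 - 164*(40 + 1) - 2*(40 + 1)²) = -(2470 - 164*41 - 2*41²) = -(2470 - 6724 - 2*1681) = -(2470 - 6724 - 3362) = -1*(-7616) = 7616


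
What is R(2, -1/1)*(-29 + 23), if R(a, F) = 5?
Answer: -30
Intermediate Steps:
R(2, -1/1)*(-29 + 23) = 5*(-29 + 23) = 5*(-6) = -30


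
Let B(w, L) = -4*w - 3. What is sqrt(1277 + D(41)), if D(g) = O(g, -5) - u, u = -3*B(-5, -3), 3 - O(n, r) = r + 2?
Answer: sqrt(1334) ≈ 36.524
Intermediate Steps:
B(w, L) = -3 - 4*w
O(n, r) = 1 - r (O(n, r) = 3 - (r + 2) = 3 - (2 + r) = 3 + (-2 - r) = 1 - r)
u = -51 (u = -3*(-3 - 4*(-5)) = -3*(-3 + 20) = -3*17 = -51)
D(g) = 57 (D(g) = (1 - 1*(-5)) - 1*(-51) = (1 + 5) + 51 = 6 + 51 = 57)
sqrt(1277 + D(41)) = sqrt(1277 + 57) = sqrt(1334)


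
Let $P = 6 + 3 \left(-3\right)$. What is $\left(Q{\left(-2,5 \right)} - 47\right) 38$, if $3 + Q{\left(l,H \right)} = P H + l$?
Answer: $-2546$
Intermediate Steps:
$P = -3$ ($P = 6 - 9 = -3$)
$Q{\left(l,H \right)} = -3 + l - 3 H$ ($Q{\left(l,H \right)} = -3 - \left(- l + 3 H\right) = -3 + l - 3 H$)
$\left(Q{\left(-2,5 \right)} - 47\right) 38 = \left(\left(-3 - 2 - 15\right) - 47\right) 38 = \left(-20 - 47\right) 38 = \left(-67\right) 38 = -2546$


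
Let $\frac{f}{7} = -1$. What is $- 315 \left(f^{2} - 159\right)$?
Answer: $34650$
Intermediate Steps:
$f = -7$ ($f = 7 \left(-1\right) = -7$)
$- 315 \left(f^{2} - 159\right) = - 315 \left(\left(-7\right)^{2} - 159\right) = - 315 \left(49 - 159\right) = \left(-315\right) \left(-110\right) = 34650$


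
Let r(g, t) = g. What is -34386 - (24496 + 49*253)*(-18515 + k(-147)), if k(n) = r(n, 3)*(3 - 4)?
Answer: 677616238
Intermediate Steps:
k(n) = -n (k(n) = n*(3 - 4) = n*(-1) = -n)
-34386 - (24496 + 49*253)*(-18515 + k(-147)) = -34386 - (24496 + 49*253)*(-18515 - 1*(-147)) = -34386 - (24496 + 12397)*(-18515 + 147) = -34386 - 36893*(-18368) = -34386 - 1*(-677650624) = -34386 + 677650624 = 677616238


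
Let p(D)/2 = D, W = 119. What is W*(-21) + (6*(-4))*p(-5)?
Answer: -2259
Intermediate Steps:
p(D) = 2*D
W*(-21) + (6*(-4))*p(-5) = 119*(-21) + (6*(-4))*(2*(-5)) = -2499 - 24*(-10) = -2499 + 240 = -2259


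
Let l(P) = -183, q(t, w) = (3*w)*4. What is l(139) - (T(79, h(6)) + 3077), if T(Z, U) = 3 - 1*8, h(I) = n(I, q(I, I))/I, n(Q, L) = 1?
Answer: -3255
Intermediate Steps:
q(t, w) = 12*w
h(I) = 1/I
T(Z, U) = -5 (T(Z, U) = 3 - 8 = -5)
l(139) - (T(79, h(6)) + 3077) = -183 - (-5 + 3077) = -183 - 1*3072 = -183 - 3072 = -3255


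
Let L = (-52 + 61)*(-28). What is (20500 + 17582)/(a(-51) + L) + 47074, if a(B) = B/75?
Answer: 296414408/6317 ≈ 46923.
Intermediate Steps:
a(B) = B/75 (a(B) = B*(1/75) = B/75)
L = -252 (L = 9*(-28) = -252)
(20500 + 17582)/(a(-51) + L) + 47074 = (20500 + 17582)/((1/75)*(-51) - 252) + 47074 = 38082/(-17/25 - 252) + 47074 = 38082/(-6317/25) + 47074 = 38082*(-25/6317) + 47074 = -952050/6317 + 47074 = 296414408/6317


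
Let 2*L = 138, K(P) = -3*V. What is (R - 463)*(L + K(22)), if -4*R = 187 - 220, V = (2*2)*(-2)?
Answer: -169167/4 ≈ -42292.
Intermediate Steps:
V = -8 (V = 4*(-2) = -8)
K(P) = 24 (K(P) = -3*(-8) = 24)
L = 69 (L = (½)*138 = 69)
R = 33/4 (R = -(187 - 220)/4 = -¼*(-33) = 33/4 ≈ 8.2500)
(R - 463)*(L + K(22)) = (33/4 - 463)*(69 + 24) = -1819/4*93 = -169167/4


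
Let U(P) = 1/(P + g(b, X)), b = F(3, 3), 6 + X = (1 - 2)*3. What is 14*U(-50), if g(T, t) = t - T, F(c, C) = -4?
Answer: -14/55 ≈ -0.25455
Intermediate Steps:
X = -9 (X = -6 + (1 - 2)*3 = -6 - 1*3 = -6 - 3 = -9)
b = -4
U(P) = 1/(-5 + P) (U(P) = 1/(P + (-9 - 1*(-4))) = 1/(P + (-9 + 4)) = 1/(P - 5) = 1/(-5 + P))
14*U(-50) = 14/(-5 - 50) = 14/(-55) = 14*(-1/55) = -14/55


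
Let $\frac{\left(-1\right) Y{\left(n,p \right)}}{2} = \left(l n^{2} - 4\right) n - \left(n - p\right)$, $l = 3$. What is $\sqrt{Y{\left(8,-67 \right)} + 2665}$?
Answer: $i \sqrt{193} \approx 13.892 i$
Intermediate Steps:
$Y{\left(n,p \right)} = - 2 p + 2 n - 2 n \left(-4 + 3 n^{2}\right)$ ($Y{\left(n,p \right)} = - 2 \left(\left(3 n^{2} - 4\right) n - \left(n - p\right)\right) = - 2 \left(\left(-4 + 3 n^{2}\right) n - \left(n - p\right)\right) = - 2 \left(n \left(-4 + 3 n^{2}\right) - \left(n - p\right)\right) = - 2 \left(p - n + n \left(-4 + 3 n^{2}\right)\right) = - 2 p + 2 n - 2 n \left(-4 + 3 n^{2}\right)$)
$\sqrt{Y{\left(8,-67 \right)} + 2665} = \sqrt{\left(- 6 \cdot 8^{3} - -134 + 10 \cdot 8\right) + 2665} = \sqrt{\left(\left(-6\right) 512 + 134 + 80\right) + 2665} = \sqrt{\left(-3072 + 134 + 80\right) + 2665} = \sqrt{-2858 + 2665} = \sqrt{-193} = i \sqrt{193}$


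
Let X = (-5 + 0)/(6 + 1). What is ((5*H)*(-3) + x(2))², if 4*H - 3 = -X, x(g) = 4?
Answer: 19321/196 ≈ 98.577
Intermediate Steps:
X = -5/7 ≈ -0.71429
H = 13/14 (H = ¾ + (-1*(-5/7))/4 = ¾ + (¼)*(5/7) = ¾ + 5/28 = 13/14 ≈ 0.92857)
((5*H)*(-3) + x(2))² = ((5*(13/14))*(-3) + 4)² = ((65/14)*(-3) + 4)² = (-195/14 + 4)² = (-139/14)² = 19321/196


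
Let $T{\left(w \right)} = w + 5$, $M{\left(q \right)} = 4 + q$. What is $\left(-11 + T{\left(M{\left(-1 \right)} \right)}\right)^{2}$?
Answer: $9$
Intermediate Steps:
$T{\left(w \right)} = 5 + w$
$\left(-11 + T{\left(M{\left(-1 \right)} \right)}\right)^{2} = \left(-11 + \left(5 + \left(4 - 1\right)\right)\right)^{2} = \left(-11 + \left(5 + 3\right)\right)^{2} = \left(-11 + 8\right)^{2} = \left(-3\right)^{2} = 9$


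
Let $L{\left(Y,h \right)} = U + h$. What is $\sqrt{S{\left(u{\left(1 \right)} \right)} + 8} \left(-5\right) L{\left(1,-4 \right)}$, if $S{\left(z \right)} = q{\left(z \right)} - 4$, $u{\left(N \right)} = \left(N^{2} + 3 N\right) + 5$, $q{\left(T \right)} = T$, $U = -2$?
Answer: $30 \sqrt{13} \approx 108.17$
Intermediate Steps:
$u{\left(N \right)} = 5 + N^{2} + 3 N$
$L{\left(Y,h \right)} = -2 + h$
$S{\left(z \right)} = -4 + z$ ($S{\left(z \right)} = z - 4 = -4 + z$)
$\sqrt{S{\left(u{\left(1 \right)} \right)} + 8} \left(-5\right) L{\left(1,-4 \right)} = \sqrt{\left(-4 + \left(5 + 1^{2} + 3 \cdot 1\right)\right) + 8} \left(-5\right) \left(-2 - 4\right) = \sqrt{\left(-4 + \left(5 + 1 + 3\right)\right) + 8} \left(-5\right) \left(-6\right) = \sqrt{\left(-4 + 9\right) + 8} \left(-5\right) \left(-6\right) = \sqrt{5 + 8} \left(-5\right) \left(-6\right) = \sqrt{13} \left(-5\right) \left(-6\right) = - 5 \sqrt{13} \left(-6\right) = 30 \sqrt{13}$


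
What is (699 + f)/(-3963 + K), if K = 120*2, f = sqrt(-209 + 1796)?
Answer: -233/1241 - 23*sqrt(3)/3723 ≈ -0.19845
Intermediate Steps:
f = 23*sqrt(3) (f = sqrt(1587) = 23*sqrt(3) ≈ 39.837)
K = 240
(699 + f)/(-3963 + K) = (699 + 23*sqrt(3))/(-3963 + 240) = (699 + 23*sqrt(3))/(-3723) = (699 + 23*sqrt(3))*(-1/3723) = -233/1241 - 23*sqrt(3)/3723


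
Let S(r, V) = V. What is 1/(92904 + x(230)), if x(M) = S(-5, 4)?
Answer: 1/92908 ≈ 1.0763e-5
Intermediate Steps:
x(M) = 4
1/(92904 + x(230)) = 1/(92904 + 4) = 1/92908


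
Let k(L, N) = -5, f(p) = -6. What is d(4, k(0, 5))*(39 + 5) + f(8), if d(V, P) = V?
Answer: 170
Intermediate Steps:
d(4, k(0, 5))*(39 + 5) + f(8) = 4*(39 + 5) - 6 = 4*44 - 6 = 176 - 6 = 170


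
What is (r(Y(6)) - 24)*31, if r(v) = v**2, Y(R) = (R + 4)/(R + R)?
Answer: -26009/36 ≈ -722.47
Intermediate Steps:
Y(R) = (4 + R)/(2*R) (Y(R) = (4 + R)/((2*R)) = (4 + R)*(1/(2*R)) = (4 + R)/(2*R))
(r(Y(6)) - 24)*31 = (((1/2)*(4 + 6)/6)**2 - 24)*31 = (((1/2)*(1/6)*10)**2 - 24)*31 = ((5/6)**2 - 24)*31 = (25/36 - 24)*31 = -839/36*31 = -26009/36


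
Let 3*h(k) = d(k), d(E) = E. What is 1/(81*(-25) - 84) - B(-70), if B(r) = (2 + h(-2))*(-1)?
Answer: 937/703 ≈ 1.3329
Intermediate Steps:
h(k) = k/3
B(r) = -4/3 (B(r) = (2 + (1/3)*(-2))*(-1) = (2 - 2/3)*(-1) = (4/3)*(-1) = -4/3)
1/(81*(-25) - 84) - B(-70) = 1/(81*(-25) - 84) - 1*(-4/3) = 1/(-2025 - 84) + 4/3 = 1/(-2109) + 4/3 = -1/2109 + 4/3 = 937/703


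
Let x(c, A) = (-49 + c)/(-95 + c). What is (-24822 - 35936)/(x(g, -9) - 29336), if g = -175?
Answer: 4101165/1980124 ≈ 2.0712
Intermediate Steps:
x(c, A) = (-49 + c)/(-95 + c)
(-24822 - 35936)/(x(g, -9) - 29336) = (-24822 - 35936)/((-49 - 175)/(-95 - 175) - 29336) = -60758/(-224/(-270) - 29336) = -60758/(-1/270*(-224) - 29336) = -60758/(112/135 - 29336) = -60758/(-3960248/135) = -60758*(-135/3960248) = 4101165/1980124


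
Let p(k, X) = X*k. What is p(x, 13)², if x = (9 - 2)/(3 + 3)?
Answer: 8281/36 ≈ 230.03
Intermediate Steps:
x = 7/6 ≈ 1.1667
p(x, 13)² = (13*(7/6))² = (91/6)² = 8281/36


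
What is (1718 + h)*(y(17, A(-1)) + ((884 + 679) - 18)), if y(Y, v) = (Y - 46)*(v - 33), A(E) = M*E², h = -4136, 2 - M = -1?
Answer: -5839470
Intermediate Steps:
M = 3 (M = 2 - 1*(-1) = 2 + 1 = 3)
A(E) = 3*E²
y(Y, v) = (-46 + Y)*(-33 + v)
(1718 + h)*(y(17, A(-1)) + ((884 + 679) - 18)) = (1718 - 4136)*((1518 - 138*(-1)² - 33*17 + 17*(3*(-1)²)) + ((884 + 679) - 18)) = -2418*((1518 - 138 - 561 + 17*(3*1)) + (1563 - 18)) = -2418*((1518 - 46*3 - 561 + 17*3) + 1545) = -2418*((1518 - 138 - 561 + 51) + 1545) = -2418*(870 + 1545) = -2418*2415 = -5839470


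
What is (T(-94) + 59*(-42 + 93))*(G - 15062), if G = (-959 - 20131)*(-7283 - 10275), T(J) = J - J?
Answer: 1114182022422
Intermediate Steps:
T(J) = 0
G = 370298220 (G = -21090*(-17558) = 370298220)
(T(-94) + 59*(-42 + 93))*(G - 15062) = (0 + 59*(-42 + 93))*(370298220 - 15062) = (0 + 59*51)*370283158 = (0 + 3009)*370283158 = 3009*370283158 = 1114182022422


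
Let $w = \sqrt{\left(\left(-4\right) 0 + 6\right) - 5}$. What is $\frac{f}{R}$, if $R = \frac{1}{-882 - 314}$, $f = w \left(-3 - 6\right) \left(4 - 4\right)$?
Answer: $0$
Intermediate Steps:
$w = 1$ ($w = \sqrt{\left(0 + 6\right) - 5} = \sqrt{6 - 5} = \sqrt{1} = 1$)
$f = 0$ ($f = 1 \left(-3 - 6\right) \left(4 - 4\right) = 1 \left(\left(-9\right) 0\right) = 1 \cdot 0 = 0$)
$R = - \frac{1}{1196}$ ($R = \frac{1}{-1196} = - \frac{1}{1196} \approx -0.00083612$)
$\frac{f}{R} = \frac{0}{- \frac{1}{1196}} = 0 \left(-1196\right) = 0$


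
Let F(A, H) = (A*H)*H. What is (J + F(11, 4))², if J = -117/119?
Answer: 433763929/14161 ≈ 30631.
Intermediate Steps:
F(A, H) = A*H²
J = -117/119 (J = -117*1/119 = -117/119 ≈ -0.98319)
(J + F(11, 4))² = (-117/119 + 11*4²)² = (-117/119 + 11*16)² = (-117/119 + 176)² = (20827/119)² = 433763929/14161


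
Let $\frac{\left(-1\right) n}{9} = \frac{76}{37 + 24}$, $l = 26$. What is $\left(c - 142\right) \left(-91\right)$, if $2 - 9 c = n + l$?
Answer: $\frac{2388386}{183} \approx 13051.0$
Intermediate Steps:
$n = - \frac{684}{61}$ ($n = - 9 \frac{76}{37 + 24} = - 9 \cdot \frac{76}{61} = - 9 \cdot 76 \cdot \frac{1}{61} = \left(-9\right) \frac{76}{61} = - \frac{684}{61} \approx -11.213$)
$c = - \frac{260}{183}$ ($c = \frac{2}{9} - \frac{- \frac{684}{61} + 26}{9} = \frac{2}{9} - \frac{902}{549} = - \frac{260}{183} \approx -1.4208$)
$\left(c - 142\right) \left(-91\right) = \left(- \frac{260}{183} - 142\right) \left(-91\right) = \left(- \frac{26246}{183}\right) \left(-91\right) = \frac{2388386}{183}$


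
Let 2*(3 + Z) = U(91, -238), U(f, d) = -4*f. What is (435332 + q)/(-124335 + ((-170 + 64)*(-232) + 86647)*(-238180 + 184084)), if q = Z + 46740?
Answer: -160629/2005903093 ≈ -8.0078e-5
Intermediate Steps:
Z = -185 (Z = -3 + (-4*91)/2 = -3 + (½)*(-364) = -3 - 182 = -185)
q = 46555 (q = -185 + 46740 = 46555)
(435332 + q)/(-124335 + ((-170 + 64)*(-232) + 86647)*(-238180 + 184084)) = (435332 + 46555)/(-124335 + ((-170 + 64)*(-232) + 86647)*(-238180 + 184084)) = 481887/(-124335 + (-106*(-232) + 86647)*(-54096)) = 481887/(-124335 + (24592 + 86647)*(-54096)) = 481887/(-124335 + 111239*(-54096)) = 481887/(-124335 - 6017584944) = 481887/(-6017709279) = 481887*(-1/6017709279) = -160629/2005903093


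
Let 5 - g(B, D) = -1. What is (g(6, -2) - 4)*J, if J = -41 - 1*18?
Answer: -118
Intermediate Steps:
g(B, D) = 6 (g(B, D) = 5 - 1*(-1) = 5 + 1 = 6)
J = -59 (J = -41 - 18 = -59)
(g(6, -2) - 4)*J = (6 - 4)*(-59) = 2*(-59) = -118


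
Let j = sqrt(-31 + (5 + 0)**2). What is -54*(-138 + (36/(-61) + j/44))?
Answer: 456516/61 - 27*I*sqrt(6)/22 ≈ 7483.9 - 3.0062*I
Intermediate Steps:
j = I*sqrt(6) (j = sqrt(-31 + 5**2) = sqrt(-31 + 25) = sqrt(-6) = I*sqrt(6) ≈ 2.4495*I)
-54*(-138 + (36/(-61) + j/44)) = -54*(-138 + (36/(-61) + (I*sqrt(6))/44)) = -54*(-138 + (36*(-1/61) + (I*sqrt(6))*(1/44))) = -54*(-138 + (-36/61 + I*sqrt(6)/44)) = -54*(-8454/61 + I*sqrt(6)/44) = 456516/61 - 27*I*sqrt(6)/22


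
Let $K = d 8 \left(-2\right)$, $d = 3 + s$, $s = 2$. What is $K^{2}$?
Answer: $6400$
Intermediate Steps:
$d = 5$ ($d = 3 + 2 = 5$)
$K = -80$ ($K = 5 \cdot 8 \left(-2\right) = 5 \left(-16\right) = -80$)
$K^{2} = \left(-80\right)^{2} = 6400$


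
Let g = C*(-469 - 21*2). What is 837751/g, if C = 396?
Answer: -837751/202356 ≈ -4.1400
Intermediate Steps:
g = -202356 (g = 396*(-469 - 21*2) = 396*(-469 - 42) = 396*(-511) = -202356)
837751/g = 837751/(-202356) = 837751*(-1/202356) = -837751/202356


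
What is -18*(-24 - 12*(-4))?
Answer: -432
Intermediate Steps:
-18*(-24 - 12*(-4)) = -18*(-24 + 48) = -18*24 = -432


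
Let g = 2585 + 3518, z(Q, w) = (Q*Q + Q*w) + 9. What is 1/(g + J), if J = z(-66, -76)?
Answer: 1/15484 ≈ 6.4583e-5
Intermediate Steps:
z(Q, w) = 9 + Q**2 + Q*w (z(Q, w) = (Q**2 + Q*w) + 9 = 9 + Q**2 + Q*w)
g = 6103
J = 9381 (J = 9 + (-66)**2 - 66*(-76) = 9 + 4356 + 5016 = 9381)
1/(g + J) = 1/(6103 + 9381) = 1/15484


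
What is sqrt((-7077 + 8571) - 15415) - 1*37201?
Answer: -37201 + I*sqrt(13921) ≈ -37201.0 + 117.99*I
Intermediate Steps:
sqrt((-7077 + 8571) - 15415) - 1*37201 = sqrt(1494 - 15415) - 37201 = sqrt(-13921) - 37201 = I*sqrt(13921) - 37201 = -37201 + I*sqrt(13921)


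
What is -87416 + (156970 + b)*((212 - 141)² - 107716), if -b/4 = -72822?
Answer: -46024977566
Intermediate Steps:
b = 291288 (b = -4*(-72822) = 291288)
-87416 + (156970 + b)*((212 - 141)² - 107716) = -87416 + (156970 + 291288)*((212 - 141)² - 107716) = -87416 + 448258*(71² - 107716) = -87416 + 448258*(5041 - 107716) = -87416 + 448258*(-102675) = -87416 - 46024890150 = -46024977566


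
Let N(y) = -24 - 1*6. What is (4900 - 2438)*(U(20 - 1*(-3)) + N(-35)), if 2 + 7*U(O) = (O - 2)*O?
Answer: 667202/7 ≈ 95315.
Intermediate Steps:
N(y) = -30 (N(y) = -24 - 6 = -30)
U(O) = -2/7 + O*(-2 + O)/7 (U(O) = -2/7 + ((O - 2)*O)/7 = -2/7 + ((-2 + O)*O)/7 = -2/7 + (O*(-2 + O))/7 = -2/7 + O*(-2 + O)/7)
(4900 - 2438)*(U(20 - 1*(-3)) + N(-35)) = (4900 - 2438)*((-2/7 - 2*(20 - 1*(-3))/7 + (20 - 1*(-3))**2/7) - 30) = 2462*((-2/7 - 2*(20 + 3)/7 + (20 + 3)**2/7) - 30) = 2462*((-2/7 - 2/7*23 + (1/7)*23**2) - 30) = 2462*((-2/7 - 46/7 + (1/7)*529) - 30) = 2462*((-2/7 - 46/7 + 529/7) - 30) = 2462*(481/7 - 30) = 2462*(271/7) = 667202/7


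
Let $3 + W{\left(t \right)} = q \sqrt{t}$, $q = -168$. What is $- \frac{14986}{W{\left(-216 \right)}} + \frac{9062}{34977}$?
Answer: $\frac{2104370716}{7897538443} - \frac{1678432 i \sqrt{6}}{677377} \approx 0.26646 - 6.0694 i$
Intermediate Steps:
$W{\left(t \right)} = -3 - 168 \sqrt{t}$
$- \frac{14986}{W{\left(-216 \right)}} + \frac{9062}{34977} = - \frac{14986}{-3 - 168 \sqrt{-216}} + \frac{9062}{34977} = - \frac{14986}{-3 - 168 \cdot 6 i \sqrt{6}} + 9062 \cdot \frac{1}{34977} = - \frac{14986}{-3 - 1008 i \sqrt{6}} + \frac{9062}{34977} = \frac{9062}{34977} - \frac{14986}{-3 - 1008 i \sqrt{6}}$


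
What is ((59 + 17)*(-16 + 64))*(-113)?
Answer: -412224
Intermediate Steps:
((59 + 17)*(-16 + 64))*(-113) = (76*48)*(-113) = 3648*(-113) = -412224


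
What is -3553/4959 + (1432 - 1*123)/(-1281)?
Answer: -27676/15921 ≈ -1.7383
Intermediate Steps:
-3553/4959 + (1432 - 1*123)/(-1281) = -3553*1/4959 + (1432 - 123)*(-1/1281) = -187/261 + 1309*(-1/1281) = -187/261 - 187/183 = -27676/15921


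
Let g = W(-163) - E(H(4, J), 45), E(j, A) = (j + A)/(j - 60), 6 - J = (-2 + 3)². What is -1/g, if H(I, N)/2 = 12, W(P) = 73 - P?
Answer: -12/2855 ≈ -0.0042032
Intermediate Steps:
J = 5 (J = 6 - (-2 + 3)² = 6 - 1*1² = 6 - 1*1 = 6 - 1 = 5)
H(I, N) = 24 (H(I, N) = 2*12 = 24)
E(j, A) = (A + j)/(-60 + j)
g = 2855/12 (g = (73 - 1*(-163)) - (45 + 24)/(-60 + 24) = (73 + 163) - 69/(-36) = 236 - (-1)*69/36 = 236 - 1*(-23/12) = 236 + 23/12 = 2855/12 ≈ 237.92)
-1/g = -1/2855/12 = -1*12/2855 = -12/2855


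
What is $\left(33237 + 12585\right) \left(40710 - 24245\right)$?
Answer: $754459230$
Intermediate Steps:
$\left(33237 + 12585\right) \left(40710 - 24245\right) = 45822 \cdot 16465 = 754459230$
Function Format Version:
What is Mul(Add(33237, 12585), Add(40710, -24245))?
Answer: 754459230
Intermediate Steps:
Mul(Add(33237, 12585), Add(40710, -24245)) = Mul(45822, 16465) = 754459230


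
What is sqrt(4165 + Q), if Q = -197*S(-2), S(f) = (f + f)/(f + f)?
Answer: 8*sqrt(62) ≈ 62.992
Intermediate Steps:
S(f) = 1 (S(f) = (2*f)/((2*f)) = (2*f)*(1/(2*f)) = 1)
Q = -197 (Q = -197*1 = -197)
sqrt(4165 + Q) = sqrt(4165 - 197) = sqrt(3968) = 8*sqrt(62)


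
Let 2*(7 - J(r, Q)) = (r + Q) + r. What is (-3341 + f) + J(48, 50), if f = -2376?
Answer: -5783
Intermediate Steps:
J(r, Q) = 7 - r - Q/2 (J(r, Q) = 7 - ((r + Q) + r)/2 = 7 - ((Q + r) + r)/2 = 7 - (Q + 2*r)/2 = 7 + (-r - Q/2) = 7 - r - Q/2)
(-3341 + f) + J(48, 50) = (-3341 - 2376) + (7 - 1*48 - 1/2*50) = -5717 + (7 - 48 - 25) = -5717 - 66 = -5783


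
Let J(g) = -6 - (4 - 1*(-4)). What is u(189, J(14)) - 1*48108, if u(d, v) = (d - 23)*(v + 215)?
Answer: -14742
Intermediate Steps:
J(g) = -14 (J(g) = -6 - (4 + 4) = -6 - 1*8 = -6 - 8 = -14)
u(d, v) = (-23 + d)*(215 + v)
u(189, J(14)) - 1*48108 = (-4945 - 23*(-14) + 215*189 + 189*(-14)) - 1*48108 = (-4945 + 322 + 40635 - 2646) - 48108 = 33366 - 48108 = -14742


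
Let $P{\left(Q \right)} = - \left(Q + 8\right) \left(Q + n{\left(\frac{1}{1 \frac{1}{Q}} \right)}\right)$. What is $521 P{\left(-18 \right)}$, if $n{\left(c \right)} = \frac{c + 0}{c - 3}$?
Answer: $- \frac{625200}{7} \approx -89314.0$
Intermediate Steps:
$n{\left(c \right)} = \frac{c}{-3 + c}$
$P{\left(Q \right)} = - \left(8 + Q\right) \left(Q + \frac{Q}{-3 + Q}\right)$ ($P{\left(Q \right)} = - \left(Q + 8\right) \left(Q + \frac{1}{1 \frac{1}{Q} \left(-3 + \frac{1}{1 \frac{1}{Q}}\right)}\right) = - \left(8 + Q\right) \left(Q + \frac{1}{\frac{1}{Q} \left(-3 + \frac{1}{\frac{1}{Q}}\right)}\right) = - \left(8 + Q\right) \left(Q + \frac{Q}{-3 + Q}\right)$)
$521 P{\left(-18 \right)} = 521 \left(- \frac{18 \left(16 - \left(-18\right)^{2} - -108\right)}{-3 - 18}\right) = 521 \left(- \frac{18 \left(16 - 324 + 108\right)}{-21}\right) = 521 \left(\left(-18\right) \left(- \frac{1}{21}\right) \left(16 - 324 + 108\right)\right) = 521 \left(\left(-18\right) \left(- \frac{1}{21}\right) \left(-200\right)\right) = 521 \left(- \frac{1200}{7}\right) = - \frac{625200}{7}$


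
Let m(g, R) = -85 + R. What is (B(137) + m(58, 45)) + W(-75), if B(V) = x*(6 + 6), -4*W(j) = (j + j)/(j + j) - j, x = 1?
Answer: -47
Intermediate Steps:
W(j) = -¼ + j/4 (W(j) = -((j + j)/(j + j) - j)/4 = -((2*j)/((2*j)) - j)/4 = -((2*j)*(1/(2*j)) - j)/4 = -(1 - j)/4 = -¼ + j/4)
B(V) = 12 (B(V) = 1*(6 + 6) = 1*12 = 12)
(B(137) + m(58, 45)) + W(-75) = (12 + (-85 + 45)) + (-¼ + (¼)*(-75)) = (12 - 40) + (-¼ - 75/4) = -28 - 19 = -47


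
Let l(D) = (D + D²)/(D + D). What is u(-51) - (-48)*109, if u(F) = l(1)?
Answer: 5233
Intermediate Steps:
l(D) = (D + D²)/(2*D) (l(D) = (D + D²)/((2*D)) = (D + D²)*(1/(2*D)) = (D + D²)/(2*D))
u(F) = 1 (u(F) = ½ + (½)*1 = ½ + ½ = 1)
u(-51) - (-48)*109 = 1 - (-48)*109 = 1 - 1*(-5232) = 1 + 5232 = 5233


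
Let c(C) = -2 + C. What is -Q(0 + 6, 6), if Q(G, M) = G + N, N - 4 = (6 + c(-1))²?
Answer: -19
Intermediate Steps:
N = 13 (N = 4 + (6 + (-2 - 1))² = 4 + (6 - 3)² = 4 + 3² = 4 + 9 = 13)
Q(G, M) = 13 + G (Q(G, M) = G + 13 = 13 + G)
-Q(0 + 6, 6) = -(13 + (0 + 6)) = -(13 + 6) = -1*19 = -19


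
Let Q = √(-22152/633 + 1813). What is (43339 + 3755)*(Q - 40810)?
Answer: -1921906140 + 47094*√79158549/211 ≈ -1.9199e+9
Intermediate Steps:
Q = √79158549/211 (Q = √(-22152*1/633 + 1813) = √(-7384/211 + 1813) = √(375159/211) = √79158549/211 ≈ 42.166)
(43339 + 3755)*(Q - 40810) = (43339 + 3755)*(√79158549/211 - 40810) = 47094*(-40810 + √79158549/211) = -1921906140 + 47094*√79158549/211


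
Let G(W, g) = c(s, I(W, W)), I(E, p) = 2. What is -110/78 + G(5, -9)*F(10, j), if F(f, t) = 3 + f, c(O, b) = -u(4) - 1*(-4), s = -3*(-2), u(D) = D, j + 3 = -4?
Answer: -55/39 ≈ -1.4103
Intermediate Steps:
j = -7 (j = -3 - 4 = -7)
s = 6
c(O, b) = 0 (c(O, b) = -1*4 - 1*(-4) = -4 + 4 = 0)
G(W, g) = 0
-110/78 + G(5, -9)*F(10, j) = -110/78 + 0*(3 + 10) = -110*1/78 + 0*13 = -55/39 + 0 = -55/39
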